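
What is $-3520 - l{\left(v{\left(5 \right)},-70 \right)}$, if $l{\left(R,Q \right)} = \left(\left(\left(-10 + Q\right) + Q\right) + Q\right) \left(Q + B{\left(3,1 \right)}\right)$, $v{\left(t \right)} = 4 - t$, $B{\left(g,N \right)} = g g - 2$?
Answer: $-17380$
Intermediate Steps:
$B{\left(g,N \right)} = -2 + g^{2}$ ($B{\left(g,N \right)} = g^{2} - 2 = -2 + g^{2}$)
$l{\left(R,Q \right)} = \left(-10 + 3 Q\right) \left(7 + Q\right)$ ($l{\left(R,Q \right)} = \left(\left(\left(-10 + Q\right) + Q\right) + Q\right) \left(Q - \left(2 - 3^{2}\right)\right) = \left(\left(-10 + 2 Q\right) + Q\right) \left(Q + \left(-2 + 9\right)\right) = \left(-10 + 3 Q\right) \left(Q + 7\right) = \left(-10 + 3 Q\right) \left(7 + Q\right)$)
$-3520 - l{\left(v{\left(5 \right)},-70 \right)} = -3520 - \left(-70 + 3 \left(-70\right)^{2} + 11 \left(-70\right)\right) = -3520 - \left(-70 + 3 \cdot 4900 - 770\right) = -3520 - \left(-70 + 14700 - 770\right) = -3520 - 13860 = -17380$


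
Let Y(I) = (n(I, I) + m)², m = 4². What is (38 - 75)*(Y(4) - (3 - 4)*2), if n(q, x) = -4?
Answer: -5402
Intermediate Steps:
m = 16
Y(I) = 144 (Y(I) = (-4 + 16)² = 12² = 144)
(38 - 75)*(Y(4) - (3 - 4)*2) = (38 - 75)*(144 - (3 - 4)*2) = -37*(144 - (-1)*2) = -37*(144 - 1*(-2)) = -37*(144 + 2) = -37*146 = -5402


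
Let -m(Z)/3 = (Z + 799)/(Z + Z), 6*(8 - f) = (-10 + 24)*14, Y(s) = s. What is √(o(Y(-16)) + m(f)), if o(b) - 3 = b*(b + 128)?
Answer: I*√9538711/74 ≈ 41.736*I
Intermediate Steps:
f = -74/3 (f = 8 - (-10 + 24)*14/6 = 8 - 7*14/3 = 8 - ⅙*196 = 8 - 98/3 = -74/3 ≈ -24.667)
o(b) = 3 + b*(128 + b) (o(b) = 3 + b*(b + 128) = 3 + b*(128 + b))
m(Z) = -3*(799 + Z)/(2*Z) (m(Z) = -3*(Z + 799)/(Z + Z) = -3*(799 + Z)/(2*Z))
√(o(Y(-16)) + m(f)) = √((3 + (-16)² + 128*(-16)) + 3*(-799 - 1*(-74/3))/(2*(-74/3))) = √((3 + 256 - 2048) + (3/2)*(-3/74)*(-799 + 74/3)) = √(-1789 + (3/2)*(-3/74)*(-2323/3)) = √(-1789 + 6969/148) = √(-257803/148) = I*√9538711/74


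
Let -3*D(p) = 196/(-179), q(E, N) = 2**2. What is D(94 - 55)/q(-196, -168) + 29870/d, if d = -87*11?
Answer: -61277/1969 ≈ -31.121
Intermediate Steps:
q(E, N) = 4
D(p) = 196/537 (D(p) = -196/(3*(-179)) = -196*(-1)/(3*179) = -1/3*(-196/179) = 196/537)
d = -957
D(94 - 55)/q(-196, -168) + 29870/d = (196/537)/4 + 29870/(-957) = (196/537)*(1/4) + 29870*(-1/957) = 49/537 - 1030/33 = -61277/1969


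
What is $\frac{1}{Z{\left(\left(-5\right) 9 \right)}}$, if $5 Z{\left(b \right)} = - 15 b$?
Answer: $\frac{1}{135} \approx 0.0074074$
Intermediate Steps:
$Z{\left(b \right)} = - 3 b$ ($Z{\left(b \right)} = \frac{\left(-15\right) b}{5} = - 3 b$)
$\frac{1}{Z{\left(\left(-5\right) 9 \right)}} = \frac{1}{\left(-3\right) \left(\left(-5\right) 9\right)} = \frac{1}{\left(-3\right) \left(-45\right)} = \frac{1}{135}$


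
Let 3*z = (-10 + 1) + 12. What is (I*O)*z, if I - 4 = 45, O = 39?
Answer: 1911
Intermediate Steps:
I = 49 (I = 4 + 45 = 49)
z = 1 (z = ((-10 + 1) + 12)/3 = (-9 + 12)/3 = (⅓)*3 = 1)
(I*O)*z = (49*39)*1 = 1911*1 = 1911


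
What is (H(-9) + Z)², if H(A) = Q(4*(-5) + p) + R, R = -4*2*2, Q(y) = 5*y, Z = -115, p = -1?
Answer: 55696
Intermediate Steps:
R = -16 (R = -8*2 = -16)
H(A) = -121 (H(A) = 5*(4*(-5) - 1) - 16 = 5*(-20 - 1) - 16 = 5*(-21) - 16 = -105 - 16 = -121)
(H(-9) + Z)² = (-121 - 115)² = (-236)² = 55696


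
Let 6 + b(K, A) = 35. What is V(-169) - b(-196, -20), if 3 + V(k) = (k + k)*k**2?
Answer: -9653650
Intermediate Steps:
b(K, A) = 29 (b(K, A) = -6 + 35 = 29)
V(k) = -3 + 2*k**3 (V(k) = -3 + (k + k)*k**2 = -3 + (2*k)*k**2 = -3 + 2*k**3)
V(-169) - b(-196, -20) = (-3 + 2*(-169)**3) - 1*29 = (-3 + 2*(-4826809)) - 29 = (-3 - 9653618) - 29 = -9653621 - 29 = -9653650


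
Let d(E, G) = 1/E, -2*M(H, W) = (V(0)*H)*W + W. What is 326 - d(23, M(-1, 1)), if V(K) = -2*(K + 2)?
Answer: 7497/23 ≈ 325.96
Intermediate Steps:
V(K) = -4 - 2*K (V(K) = -2*(2 + K) = -4 - 2*K)
M(H, W) = -W/2 + 2*H*W (M(H, W) = -(((-4 - 2*0)*H)*W + W)/2 = -(((-4 + 0)*H)*W + W)/2 = -((-4*H)*W + W)/2 = -(-4*H*W + W)/2 = -(W - 4*H*W)/2 = -W/2 + 2*H*W)
326 - d(23, M(-1, 1)) = 326 - 1/23 = 7497/23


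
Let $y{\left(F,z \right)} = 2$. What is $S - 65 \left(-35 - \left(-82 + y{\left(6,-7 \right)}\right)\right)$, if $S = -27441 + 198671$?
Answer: $168305$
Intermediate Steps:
$S = 171230$
$S - 65 \left(-35 - \left(-82 + y{\left(6,-7 \right)}\right)\right) = 171230 - 65 \left(-35 + \left(82 - 2\right)\right) = 171230 - 65 \left(-35 + 80\right) = 171230 - 65 \cdot 45 = 171230 - 2925 = 168305$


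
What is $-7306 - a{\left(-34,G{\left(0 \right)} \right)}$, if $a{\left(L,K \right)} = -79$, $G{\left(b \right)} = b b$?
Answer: $-7227$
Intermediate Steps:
$G{\left(b \right)} = b^{2}$
$-7306 - a{\left(-34,G{\left(0 \right)} \right)} = -7306 - -79 = -7306 + 79 = -7227$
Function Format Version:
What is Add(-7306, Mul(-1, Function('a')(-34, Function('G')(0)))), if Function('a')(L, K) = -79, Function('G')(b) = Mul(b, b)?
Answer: -7227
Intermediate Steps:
Function('G')(b) = Pow(b, 2)
Add(-7306, Mul(-1, Function('a')(-34, Function('G')(0)))) = Add(-7306, Mul(-1, -79)) = Add(-7306, 79) = -7227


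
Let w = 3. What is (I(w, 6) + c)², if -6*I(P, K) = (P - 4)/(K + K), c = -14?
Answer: 1014049/5184 ≈ 195.61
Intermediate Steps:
I(P, K) = -(-4 + P)/(12*K) (I(P, K) = -(P - 4)/(6*(K + K)) = -(-4 + P)/(6*(2*K)) = -(-4 + P)*1/(2*K)/6 = -(-4 + P)/(12*K))
(I(w, 6) + c)² = ((1/12)*(4 - 1*3)/6 - 14)² = ((1/12)*(⅙)*(4 - 3) - 14)² = ((1/12)*(⅙)*1 - 14)² = (1/72 - 14)² = (-1007/72)² = 1014049/5184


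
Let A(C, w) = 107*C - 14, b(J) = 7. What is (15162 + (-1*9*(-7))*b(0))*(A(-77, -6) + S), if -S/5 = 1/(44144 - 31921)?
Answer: -1573974843672/12223 ≈ -1.2877e+8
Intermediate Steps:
A(C, w) = -14 + 107*C
S = -5/12223 (S = -5/(44144 - 31921) = -5/12223 ≈ -0.00040906)
(15162 + (-1*9*(-7))*b(0))*(A(-77, -6) + S) = (15162 + (-1*9*(-7))*7)*((-14 + 107*(-77)) - 5/12223) = (15162 - 9*(-7)*7)*((-14 - 8239) - 5/12223) = (15162 + 63*7)*(-8253 - 5/12223) = (15162 + 441)*(-100876424/12223) = 15603*(-100876424/12223) = -1573974843672/12223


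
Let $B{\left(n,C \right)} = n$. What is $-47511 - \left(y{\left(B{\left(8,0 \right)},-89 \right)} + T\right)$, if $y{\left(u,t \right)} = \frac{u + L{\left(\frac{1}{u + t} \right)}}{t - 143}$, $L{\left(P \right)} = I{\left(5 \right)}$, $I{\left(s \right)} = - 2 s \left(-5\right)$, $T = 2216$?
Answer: $- \frac{198907}{4} \approx -49727.0$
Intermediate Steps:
$I{\left(s \right)} = 10 s$
$L{\left(P \right)} = 50$ ($L{\left(P \right)} = 10 \cdot 5 = 50$)
$y{\left(u,t \right)} = \frac{50 + u}{-143 + t}$ ($y{\left(u,t \right)} = \frac{u + 50}{t - 143} = \frac{50 + u}{-143 + t}$)
$-47511 - \left(y{\left(B{\left(8,0 \right)},-89 \right)} + T\right) = -47511 - \left(\frac{50 + 8}{-143 - 89} + 2216\right) = -47511 - \left(\frac{1}{-232} \cdot 58 + 2216\right) = -47511 - \left(\left(- \frac{1}{232}\right) 58 + 2216\right) = -47511 - \left(- \frac{1}{4} + 2216\right) = -47511 - \frac{8863}{4} = - \frac{198907}{4}$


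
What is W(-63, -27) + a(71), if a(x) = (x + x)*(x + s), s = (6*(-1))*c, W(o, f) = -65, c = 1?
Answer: 9165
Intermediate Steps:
s = -6 (s = (6*(-1))*1 = -6*1 = -6)
a(x) = 2*x*(-6 + x) (a(x) = (x + x)*(x - 6) = (2*x)*(-6 + x) = 2*x*(-6 + x))
W(-63, -27) + a(71) = -65 + 2*71*(-6 + 71) = -65 + 2*71*65 = -65 + 9230 = 9165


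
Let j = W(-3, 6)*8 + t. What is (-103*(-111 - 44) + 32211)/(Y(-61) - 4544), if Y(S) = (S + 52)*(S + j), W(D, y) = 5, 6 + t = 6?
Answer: -48176/4355 ≈ -11.062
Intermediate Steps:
t = 0 (t = -6 + 6 = 0)
j = 40 (j = 5*8 + 0 = 40 + 0 = 40)
Y(S) = (40 + S)*(52 + S) (Y(S) = (S + 52)*(S + 40) = (52 + S)*(40 + S) = (40 + S)*(52 + S))
(-103*(-111 - 44) + 32211)/(Y(-61) - 4544) = (-103*(-111 - 44) + 32211)/((2080 + (-61)² + 92*(-61)) - 4544) = (-103*(-155) + 32211)/((2080 + 3721 - 5612) - 4544) = (15965 + 32211)/(189 - 4544) = 48176/(-4355) = 48176*(-1/4355) = -48176/4355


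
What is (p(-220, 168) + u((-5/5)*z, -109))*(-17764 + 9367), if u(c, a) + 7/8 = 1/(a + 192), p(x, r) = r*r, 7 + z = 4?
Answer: -157361148711/664 ≈ -2.3699e+8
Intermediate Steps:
z = -3 (z = -7 + 4 = -3)
p(x, r) = r²
u(c, a) = -7/8 + 1/(192 + a) (u(c, a) = -7/8 + 1/(a + 192) = -7/8 + 1/(192 + a))
(p(-220, 168) + u((-5/5)*z, -109))*(-17764 + 9367) = (168² + (-1336 - 7*(-109))/(8*(192 - 109)))*(-17764 + 9367) = (28224 + (⅛)*(-1336 + 763)/83)*(-8397) = (28224 + (⅛)*(1/83)*(-573))*(-8397) = (28224 - 573/664)*(-8397) = (18740163/664)*(-8397) = -157361148711/664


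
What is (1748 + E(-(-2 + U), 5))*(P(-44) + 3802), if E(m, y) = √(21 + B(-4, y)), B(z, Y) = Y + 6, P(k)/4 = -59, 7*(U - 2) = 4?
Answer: 6233368 + 14264*√2 ≈ 6.2535e+6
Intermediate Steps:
U = 18/7 (U = 2 + (⅐)*4 = 2 + 4/7 = 18/7 ≈ 2.5714)
P(k) = -236 (P(k) = 4*(-59) = -236)
B(z, Y) = 6 + Y
E(m, y) = √(27 + y) (E(m, y) = √(21 + (6 + y)) = √(27 + y))
(1748 + E(-(-2 + U), 5))*(P(-44) + 3802) = (1748 + √(27 + 5))*(-236 + 3802) = (1748 + √32)*3566 = (1748 + 4*√2)*3566 = 6233368 + 14264*√2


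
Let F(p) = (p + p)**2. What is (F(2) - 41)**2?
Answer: 625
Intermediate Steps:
F(p) = 4*p**2 (F(p) = (2*p)**2 = 4*p**2)
(F(2) - 41)**2 = (4*2**2 - 41)**2 = (4*4 - 41)**2 = (16 - 41)**2 = (-25)**2 = 625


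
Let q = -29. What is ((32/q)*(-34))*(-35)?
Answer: -38080/29 ≈ -1313.1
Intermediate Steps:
((32/q)*(-34))*(-35) = ((32/(-29))*(-34))*(-35) = ((32*(-1/29))*(-34))*(-35) = -32/29*(-34)*(-35) = (1088/29)*(-35) = -38080/29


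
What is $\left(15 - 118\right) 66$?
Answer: $-6798$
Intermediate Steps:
$\left(15 - 118\right) 66 = \left(-103\right) 66 = -6798$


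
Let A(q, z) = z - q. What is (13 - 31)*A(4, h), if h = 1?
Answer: 54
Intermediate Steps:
(13 - 31)*A(4, h) = (13 - 31)*(1 - 1*4) = -18*(1 - 4) = -18*(-3) = 54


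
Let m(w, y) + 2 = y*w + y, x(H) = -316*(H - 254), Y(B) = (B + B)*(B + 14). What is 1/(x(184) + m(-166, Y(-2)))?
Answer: 1/30038 ≈ 3.3291e-5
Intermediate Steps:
Y(B) = 2*B*(14 + B) (Y(B) = (2*B)*(14 + B) = 2*B*(14 + B))
x(H) = 80264 - 316*H (x(H) = -316*(-254 + H) = 80264 - 316*H)
m(w, y) = -2 + y + w*y (m(w, y) = -2 + (y*w + y) = -2 + (w*y + y) = -2 + (y + w*y) = -2 + y + w*y)
1/(x(184) + m(-166, Y(-2))) = 1/((80264 - 316*184) + (-2 + 2*(-2)*(14 - 2) - 332*(-2)*(14 - 2))) = 1/((80264 - 58144) + (-2 + 2*(-2)*12 - 332*(-2)*12)) = 1/(22120 + (-2 - 48 - 166*(-48))) = 1/(22120 + (-2 - 48 + 7968)) = 1/(22120 + 7918) = 1/30038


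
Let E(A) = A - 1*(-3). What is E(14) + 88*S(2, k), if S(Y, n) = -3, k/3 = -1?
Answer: -247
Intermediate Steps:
k = -3 (k = 3*(-1) = -3)
E(A) = 3 + A (E(A) = A + 3 = 3 + A)
E(14) + 88*S(2, k) = (3 + 14) + 88*(-3) = 17 - 264 = -247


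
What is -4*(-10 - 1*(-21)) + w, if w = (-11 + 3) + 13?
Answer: -39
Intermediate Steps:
w = 5 (w = -8 + 13 = 5)
-4*(-10 - 1*(-21)) + w = -4*(-10 - 1*(-21)) + 5 = -4*(-10 + 21) + 5 = -4*11 + 5 = -44 + 5 = -39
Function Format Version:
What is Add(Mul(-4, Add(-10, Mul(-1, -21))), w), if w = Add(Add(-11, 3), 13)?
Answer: -39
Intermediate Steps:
w = 5 (w = Add(-8, 13) = 5)
Add(Mul(-4, Add(-10, Mul(-1, -21))), w) = Add(Mul(-4, Add(-10, Mul(-1, -21))), 5) = Add(Mul(-4, Add(-10, 21)), 5) = Add(Mul(-4, 11), 5) = Add(-44, 5) = -39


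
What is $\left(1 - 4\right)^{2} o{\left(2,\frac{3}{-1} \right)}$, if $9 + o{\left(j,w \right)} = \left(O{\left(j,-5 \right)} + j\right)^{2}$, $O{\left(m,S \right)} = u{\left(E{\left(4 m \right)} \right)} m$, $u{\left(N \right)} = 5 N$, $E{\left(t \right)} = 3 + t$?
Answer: $112815$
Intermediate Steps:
$O{\left(m,S \right)} = m \left(15 + 20 m\right)$ ($O{\left(m,S \right)} = 5 \left(3 + 4 m\right) m = \left(15 + 20 m\right) m = m \left(15 + 20 m\right)$)
$o{\left(j,w \right)} = -9 + \left(j + 5 j \left(3 + 4 j\right)\right)^{2}$ ($o{\left(j,w \right)} = -9 + \left(5 j \left(3 + 4 j\right) + j\right)^{2} = -9 + \left(j + 5 j \left(3 + 4 j\right)\right)^{2}$)
$\left(1 - 4\right)^{2} o{\left(2,\frac{3}{-1} \right)} = \left(1 - 4\right)^{2} \left(-9 + 16 \cdot 2^{2} \left(4 + 5 \cdot 2\right)^{2}\right) = \left(-3\right)^{2} \left(-9 + 16 \cdot 4 \left(4 + 10\right)^{2}\right) = 9 \left(-9 + 16 \cdot 4 \cdot 14^{2}\right) = 9 \left(-9 + 16 \cdot 4 \cdot 196\right) = 9 \left(-9 + 12544\right) = 9 \cdot 12535 = 112815$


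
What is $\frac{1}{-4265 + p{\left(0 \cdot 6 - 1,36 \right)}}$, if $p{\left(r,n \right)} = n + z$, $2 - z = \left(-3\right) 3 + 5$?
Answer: $- \frac{1}{4223} \approx -0.0002368$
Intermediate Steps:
$z = 6$ ($z = 2 - \left(\left(-3\right) 3 + 5\right) = 2 - \left(-9 + 5\right) = 2 - -4 = 2 + 4 = 6$)
$p{\left(r,n \right)} = 6 + n$ ($p{\left(r,n \right)} = n + 6 = 6 + n$)
$\frac{1}{-4265 + p{\left(0 \cdot 6 - 1,36 \right)}} = \frac{1}{-4265 + \left(6 + 36\right)} = \frac{1}{-4265 + 42} = \frac{1}{-4223} = - \frac{1}{4223}$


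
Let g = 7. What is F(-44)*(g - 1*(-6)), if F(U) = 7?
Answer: 91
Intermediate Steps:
F(-44)*(g - 1*(-6)) = 7*(7 - 1*(-6)) = 7*(7 + 6) = 7*13 = 91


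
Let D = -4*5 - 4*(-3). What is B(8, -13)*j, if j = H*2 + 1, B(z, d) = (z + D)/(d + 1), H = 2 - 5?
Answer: 0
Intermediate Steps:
H = -3
D = -8 (D = -20 + 12 = -8)
B(z, d) = (-8 + z)/(1 + d) (B(z, d) = (z - 8)/(d + 1) = (-8 + z)/(1 + d))
j = -5 (j = -3*2 + 1 = -6 + 1 = -5)
B(8, -13)*j = ((-8 + 8)/(1 - 13))*(-5) = (0/(-12))*(-5) = -1/12*0*(-5) = 0*(-5) = 0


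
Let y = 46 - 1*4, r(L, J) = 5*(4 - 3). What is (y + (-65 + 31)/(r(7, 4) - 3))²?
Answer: 625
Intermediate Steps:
r(L, J) = 5 (r(L, J) = 5*1 = 5)
y = 42 (y = 46 - 4 = 42)
(y + (-65 + 31)/(r(7, 4) - 3))² = (42 + (-65 + 31)/(5 - 3))² = (42 - 34/2)² = (42 - 34*½)² = (42 - 17)² = 25² = 625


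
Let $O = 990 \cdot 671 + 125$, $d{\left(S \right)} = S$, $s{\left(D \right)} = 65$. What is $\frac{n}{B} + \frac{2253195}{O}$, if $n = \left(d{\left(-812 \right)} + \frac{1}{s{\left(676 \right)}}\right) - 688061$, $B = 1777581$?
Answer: $\frac{46118008003883}{15353669241495} \approx 3.0037$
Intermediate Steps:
$n = - \frac{44776744}{65}$ ($n = \left(-812 + \frac{1}{65}\right) - 688061 = - \frac{52779}{65} - 688061 = - \frac{44776744}{65} \approx -6.8887 \cdot 10^{5}$)
$O = 664415$ ($O = 664290 + 125 = 664415$)
$\frac{n}{B} + \frac{2253195}{O} = - \frac{44776744}{65 \cdot 1777581} + \frac{2253195}{664415} = \left(- \frac{44776744}{65}\right) \frac{1}{1777581} + 2253195 \cdot \frac{1}{664415} = - \frac{44776744}{115542765} + \frac{450639}{132883} = \frac{46118008003883}{15353669241495}$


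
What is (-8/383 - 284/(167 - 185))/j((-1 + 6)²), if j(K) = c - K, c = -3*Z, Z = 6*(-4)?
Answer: 54314/162009 ≈ 0.33525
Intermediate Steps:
Z = -24
c = 72 (c = -3*(-24) = 72)
j(K) = 72 - K
(-8/383 - 284/(167 - 185))/j((-1 + 6)²) = (-8/383 - 284/(167 - 185))/(72 - (-1 + 6)²) = (-8*1/383 - 284/(-18))/(72 - 1*5²) = (-8/383 - 284*(-1/18))/(72 - 1*25) = (-8/383 + 142/9)/(72 - 25) = (54314/3447)/47 = (1/47)*(54314/3447) = 54314/162009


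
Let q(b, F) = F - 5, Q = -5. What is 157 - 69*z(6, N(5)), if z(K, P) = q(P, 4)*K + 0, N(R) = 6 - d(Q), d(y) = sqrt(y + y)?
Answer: 571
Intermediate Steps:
d(y) = sqrt(2)*sqrt(y) (d(y) = sqrt(2*y) = sqrt(2)*sqrt(y))
q(b, F) = -5 + F
N(R) = 6 - I*sqrt(10) (N(R) = 6 - sqrt(2)*sqrt(-5) = 6 - sqrt(2)*I*sqrt(5) = 6 - I*sqrt(10))
z(K, P) = -K (z(K, P) = (-5 + 4)*K + 0 = -K + 0 = -K)
157 - 69*z(6, N(5)) = 157 - (-69)*6 = 157 - 69*(-6) = 157 + 414 = 571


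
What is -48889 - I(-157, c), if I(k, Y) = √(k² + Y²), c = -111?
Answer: -48889 - √36970 ≈ -49081.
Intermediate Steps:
I(k, Y) = √(Y² + k²)
-48889 - I(-157, c) = -48889 - √((-111)² + (-157)²) = -48889 - √(12321 + 24649) = -48889 - √36970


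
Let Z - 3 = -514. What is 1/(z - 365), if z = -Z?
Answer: 1/146 ≈ 0.0068493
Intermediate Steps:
Z = -511 (Z = 3 - 514 = -511)
z = 511 (z = -1*(-511) = 511)
1/(z - 365) = 1/(511 - 365) = 1/146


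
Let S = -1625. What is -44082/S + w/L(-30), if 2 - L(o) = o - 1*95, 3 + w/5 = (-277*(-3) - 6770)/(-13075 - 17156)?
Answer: 168557027384/6238922625 ≈ 27.017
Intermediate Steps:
w = -423770/30231 (w = -15 + 5*((-277*(-3) - 6770)/(-13075 - 17156)) = -15 + 5*((831 - 6770)/(-30231)) = -15 + 5*(-5939*(-1/30231)) = -15 + 5*(5939/30231) = -15 + 29695/30231 = -423770/30231 ≈ -14.018)
L(o) = 97 - o (L(o) = 2 - (o - 1*95) = 2 - (o - 95) = 2 - (-95 + o) = 2 + (95 - o) = 97 - o)
-44082/S + w/L(-30) = -44082/(-1625) - 423770/(30231*(97 - 1*(-30))) = -44082*(-1/1625) - 423770/(30231*(97 + 30)) = 44082/1625 - 423770/30231/127 = 44082/1625 - 423770/30231*1/127 = 44082/1625 - 423770/3839337 = 168557027384/6238922625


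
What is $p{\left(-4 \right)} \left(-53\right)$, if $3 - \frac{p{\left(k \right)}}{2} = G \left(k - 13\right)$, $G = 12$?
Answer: $-21942$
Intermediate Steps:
$p{\left(k \right)} = 318 - 24 k$ ($p{\left(k \right)} = 6 - 2 \cdot 12 \left(k - 13\right) = 6 - 2 \cdot 12 \left(-13 + k\right) = 6 - 2 \left(-156 + 12 k\right) = 6 - \left(-312 + 24 k\right) = 318 - 24 k$)
$p{\left(-4 \right)} \left(-53\right) = \left(318 - -96\right) \left(-53\right) = \left(318 + 96\right) \left(-53\right) = 414 \left(-53\right) = -21942$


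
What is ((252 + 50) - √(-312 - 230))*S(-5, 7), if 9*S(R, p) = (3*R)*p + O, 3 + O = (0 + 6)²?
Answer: -2416 + 8*I*√542 ≈ -2416.0 + 186.25*I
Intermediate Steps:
O = 33 (O = -3 + (0 + 6)² = -3 + 6² = -3 + 36 = 33)
S(R, p) = 11/3 + R*p/3 (S(R, p) = ((3*R)*p + 33)/9 = (3*R*p + 33)/9 = (33 + 3*R*p)/9 = 11/3 + R*p/3)
((252 + 50) - √(-312 - 230))*S(-5, 7) = ((252 + 50) - √(-312 - 230))*(11/3 + (⅓)*(-5)*7) = (302 - √(-542))*(11/3 - 35/3) = (302 - I*√542)*(-8) = -2416 + 8*I*√542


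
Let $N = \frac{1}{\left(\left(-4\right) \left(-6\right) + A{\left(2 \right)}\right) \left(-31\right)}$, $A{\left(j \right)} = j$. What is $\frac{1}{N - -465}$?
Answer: $\frac{806}{374789} \approx 0.0021505$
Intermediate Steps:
$N = - \frac{1}{806}$ ($N = \frac{1}{\left(\left(-4\right) \left(-6\right) + 2\right) \left(-31\right)} = \frac{1}{\left(24 + 2\right) \left(-31\right)} = \frac{1}{26 \left(-31\right)} = \frac{1}{-806} = - \frac{1}{806} \approx -0.0012407$)
$\frac{1}{N - -465} = \frac{1}{- \frac{1}{806} - -465} = \frac{1}{- \frac{1}{806} + \left(-147 + 612\right)} = \frac{1}{- \frac{1}{806} + 465} = \frac{1}{\frac{374789}{806}} = \frac{806}{374789}$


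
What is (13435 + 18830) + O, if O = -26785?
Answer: 5480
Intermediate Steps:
(13435 + 18830) + O = (13435 + 18830) - 26785 = 32265 - 26785 = 5480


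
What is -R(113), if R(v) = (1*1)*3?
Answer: -3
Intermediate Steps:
R(v) = 3 (R(v) = 1*3 = 3)
-R(113) = -1*3 = -3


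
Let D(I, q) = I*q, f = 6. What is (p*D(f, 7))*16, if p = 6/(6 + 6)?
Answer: 336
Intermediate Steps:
p = 1/2 (p = 6/12 = 6*(1/12) = 1/2 ≈ 0.50000)
(p*D(f, 7))*16 = ((6*7)/2)*16 = ((1/2)*42)*16 = 21*16 = 336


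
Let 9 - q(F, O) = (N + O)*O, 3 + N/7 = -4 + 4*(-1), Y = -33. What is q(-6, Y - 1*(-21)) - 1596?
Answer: -2655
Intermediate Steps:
N = -77 (N = -21 + 7*(-4 + 4*(-1)) = -21 + 7*(-4 - 4) = -21 + 7*(-8) = -21 - 56 = -77)
q(F, O) = 9 - O*(-77 + O) (q(F, O) = 9 - (-77 + O)*O = 9 - O*(-77 + O))
q(-6, Y - 1*(-21)) - 1596 = (9 - (-33 - 1*(-21))² + 77*(-33 - 1*(-21))) - 1596 = (9 - (-33 + 21)² + 77*(-33 + 21)) - 1596 = (9 - 1*(-12)² + 77*(-12)) - 1596 = (9 - 1*144 - 924) - 1596 = (9 - 144 - 924) - 1596 = -1059 - 1596 = -2655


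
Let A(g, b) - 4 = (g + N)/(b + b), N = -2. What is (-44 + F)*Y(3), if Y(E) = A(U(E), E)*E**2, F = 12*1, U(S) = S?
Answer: -1200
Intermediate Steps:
A(g, b) = 4 + (-2 + g)/(2*b) (A(g, b) = 4 + (g - 2)/(b + b) = 4 + (-2 + g)/((2*b)) = 4 + (-2 + g)*(1/(2*b)) = 4 + (-2 + g)/(2*b))
F = 12
Y(E) = E*(-2 + 9*E)/2 (Y(E) = ((-2 + E + 8*E)/(2*E))*E**2 = ((-2 + 9*E)/(2*E))*E**2 = E*(-2 + 9*E)/2)
(-44 + F)*Y(3) = (-44 + 12)*((1/2)*3*(-2 + 9*3)) = -16*3*(-2 + 27) = -16*3*25 = -32*75/2 = -1200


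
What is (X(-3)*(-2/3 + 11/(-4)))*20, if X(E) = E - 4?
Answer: 1435/3 ≈ 478.33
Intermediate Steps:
X(E) = -4 + E
(X(-3)*(-2/3 + 11/(-4)))*20 = ((-4 - 3)*(-2/3 + 11/(-4)))*20 = -7*(-2*1/3 + 11*(-1/4))*20 = -7*(-2/3 - 11/4)*20 = -7*(-41/12)*20 = (287/12)*20 = 1435/3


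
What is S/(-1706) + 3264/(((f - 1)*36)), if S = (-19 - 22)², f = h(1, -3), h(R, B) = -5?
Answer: -247145/15354 ≈ -16.096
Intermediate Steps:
f = -5
S = 1681 (S = (-41)² = 1681)
S/(-1706) + 3264/(((f - 1)*36)) = 1681/(-1706) + 3264/(((-5 - 1)*36)) = 1681*(-1/1706) + 3264/((-6*36)) = -1681/1706 + 3264/(-216) = -1681/1706 + 3264*(-1/216) = -1681/1706 - 136/9 = -247145/15354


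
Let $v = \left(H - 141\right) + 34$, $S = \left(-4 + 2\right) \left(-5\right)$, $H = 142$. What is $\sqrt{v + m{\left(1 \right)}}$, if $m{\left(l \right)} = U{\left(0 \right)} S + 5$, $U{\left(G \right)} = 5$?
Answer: $3 \sqrt{10} \approx 9.4868$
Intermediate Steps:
$S = 10$ ($S = \left(-2\right) \left(-5\right) = 10$)
$v = 35$ ($v = \left(142 - 141\right) + 34 = 1 + 34 = 35$)
$m{\left(l \right)} = 55$ ($m{\left(l \right)} = 5 \cdot 10 + 5 = 50 + 5 = 55$)
$\sqrt{v + m{\left(1 \right)}} = \sqrt{35 + 55} = \sqrt{90} = 3 \sqrt{10}$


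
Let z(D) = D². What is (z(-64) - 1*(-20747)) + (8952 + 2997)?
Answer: 36792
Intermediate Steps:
(z(-64) - 1*(-20747)) + (8952 + 2997) = ((-64)² - 1*(-20747)) + (8952 + 2997) = (4096 + 20747) + 11949 = 24843 + 11949 = 36792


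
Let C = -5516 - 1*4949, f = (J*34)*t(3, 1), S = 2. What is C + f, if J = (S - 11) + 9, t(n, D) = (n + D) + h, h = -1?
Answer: -10465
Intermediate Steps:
t(n, D) = -1 + D + n (t(n, D) = (n + D) - 1 = (D + n) - 1 = -1 + D + n)
J = 0 (J = (2 - 11) + 9 = -9 + 9 = 0)
f = 0 (f = (0*34)*(-1 + 1 + 3) = 0*3 = 0)
C = -10465 (C = -5516 - 4949 = -10465)
C + f = -10465 + 0 = -10465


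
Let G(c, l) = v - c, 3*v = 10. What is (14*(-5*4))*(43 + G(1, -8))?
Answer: -38080/3 ≈ -12693.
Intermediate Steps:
v = 10/3 (v = (⅓)*10 = 10/3 ≈ 3.3333)
G(c, l) = 10/3 - c
(14*(-5*4))*(43 + G(1, -8)) = (14*(-5*4))*(43 + (10/3 - 1*1)) = (14*(-20))*(43 + (10/3 - 1)) = -280*(43 + 7/3) = -280*136/3 = -38080/3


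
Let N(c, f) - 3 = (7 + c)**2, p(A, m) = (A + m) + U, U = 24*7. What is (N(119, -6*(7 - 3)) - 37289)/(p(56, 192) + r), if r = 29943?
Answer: -21410/30359 ≈ -0.70523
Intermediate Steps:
U = 168
p(A, m) = 168 + A + m (p(A, m) = (A + m) + 168 = 168 + A + m)
N(c, f) = 3 + (7 + c)**2
(N(119, -6*(7 - 3)) - 37289)/(p(56, 192) + r) = ((3 + (7 + 119)**2) - 37289)/((168 + 56 + 192) + 29943) = ((3 + 126**2) - 37289)/(416 + 29943) = ((3 + 15876) - 37289)/30359 = (15879 - 37289)*(1/30359) = -21410*1/30359 = -21410/30359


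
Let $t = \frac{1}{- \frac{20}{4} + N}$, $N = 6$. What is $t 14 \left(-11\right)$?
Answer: $-154$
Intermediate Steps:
$t = 1$ ($t = \frac{1}{- \frac{20}{4} + 6} = \frac{1}{\left(-20\right) \frac{1}{4} + 6} = \frac{1}{-5 + 6} = 1^{-1} = 1$)
$t 14 \left(-11\right) = 1 \cdot 14 \left(-11\right) = 14 \left(-11\right) = -154$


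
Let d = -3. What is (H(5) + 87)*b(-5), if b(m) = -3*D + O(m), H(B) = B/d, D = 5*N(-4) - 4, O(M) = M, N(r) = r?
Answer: 17152/3 ≈ 5717.3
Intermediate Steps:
D = -24 (D = 5*(-4) - 4 = -20 - 4 = -24)
H(B) = -B/3 (H(B) = B/(-3) = B*(-⅓) = -B/3)
b(m) = 72 + m (b(m) = -3*(-24) + m = 72 + m)
(H(5) + 87)*b(-5) = (-⅓*5 + 87)*(72 - 5) = (-5/3 + 87)*67 = (256/3)*67 = 17152/3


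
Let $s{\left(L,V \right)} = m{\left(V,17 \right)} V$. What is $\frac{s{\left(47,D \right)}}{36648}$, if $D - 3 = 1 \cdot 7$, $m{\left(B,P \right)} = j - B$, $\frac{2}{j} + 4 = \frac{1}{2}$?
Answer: $- \frac{185}{64134} \approx -0.0028846$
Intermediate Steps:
$j = - \frac{4}{7}$ ($j = \frac{2}{-4 + \frac{1}{2}} = \frac{2}{- \frac{7}{2}} = 2 \left(- \frac{2}{7}\right) = - \frac{4}{7} \approx -0.57143$)
$m{\left(B,P \right)} = - \frac{4}{7} - B$
$D = 10$ ($D = 3 + 1 \cdot 7 = 3 + 7 = 10$)
$s{\left(L,V \right)} = V \left(- \frac{4}{7} - V\right)$ ($s{\left(L,V \right)} = \left(- \frac{4}{7} - V\right) V = V \left(- \frac{4}{7} - V\right)$)
$\frac{s{\left(47,D \right)}}{36648} = \frac{\left(- \frac{1}{7}\right) 10 \left(4 + 7 \cdot 10\right)}{36648} = \left(- \frac{1}{7}\right) 10 \left(4 + 70\right) \frac{1}{36648} = \left(- \frac{1}{7}\right) 10 \cdot 74 \cdot \frac{1}{36648} = \left(- \frac{740}{7}\right) \frac{1}{36648} = - \frac{185}{64134}$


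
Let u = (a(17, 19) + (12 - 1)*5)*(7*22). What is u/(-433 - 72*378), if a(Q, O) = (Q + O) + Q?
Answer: -16632/27649 ≈ -0.60154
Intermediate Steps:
a(Q, O) = O + 2*Q (a(Q, O) = (O + Q) + Q = O + 2*Q)
u = 16632 (u = ((19 + 2*17) + (12 - 1)*5)*(7*22) = ((19 + 34) + 11*5)*154 = (53 + 55)*154 = 108*154 = 16632)
u/(-433 - 72*378) = 16632/(-433 - 72*378) = 16632/(-433 - 27216) = 16632/(-27649) = 16632*(-1/27649) = -16632/27649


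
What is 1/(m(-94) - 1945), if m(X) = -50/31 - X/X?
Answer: -31/60376 ≈ -0.00051345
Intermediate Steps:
m(X) = -81/31 (m(X) = -50*1/31 - 1*1 = -50/31 - 1 = -81/31)
1/(m(-94) - 1945) = 1/(-81/31 - 1945) = 1/(-60376/31) = -31/60376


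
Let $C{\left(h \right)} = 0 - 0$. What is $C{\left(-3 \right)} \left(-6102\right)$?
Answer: $0$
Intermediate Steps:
$C{\left(h \right)} = 0$ ($C{\left(h \right)} = 0 + 0 = 0$)
$C{\left(-3 \right)} \left(-6102\right) = 0 \left(-6102\right) = 0$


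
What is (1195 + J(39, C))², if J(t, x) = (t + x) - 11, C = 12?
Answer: 1525225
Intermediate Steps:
J(t, x) = -11 + t + x
(1195 + J(39, C))² = (1195 + (-11 + 39 + 12))² = (1195 + 40)² = 1235² = 1525225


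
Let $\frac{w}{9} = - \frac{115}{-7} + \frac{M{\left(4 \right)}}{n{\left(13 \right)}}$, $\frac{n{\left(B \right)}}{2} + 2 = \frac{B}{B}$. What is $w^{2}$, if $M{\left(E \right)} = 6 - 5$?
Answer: $\frac{4028049}{196} \approx 20551.0$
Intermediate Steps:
$M{\left(E \right)} = 1$
$n{\left(B \right)} = -2$ ($n{\left(B \right)} = -4 + 2 \frac{B}{B} = -4 + 2 \cdot 1 = -4 + 2 = -2$)
$w = \frac{2007}{14}$ ($w = 9 \left(- \frac{115}{-7} + 1 \frac{1}{-2}\right) = 9 \left(\left(-115\right) \left(- \frac{1}{7}\right) + 1 \left(- \frac{1}{2}\right)\right) = 9 \left(\frac{115}{7} - \frac{1}{2}\right) = 9 \cdot \frac{223}{14} = \frac{2007}{14} \approx 143.36$)
$w^{2} = \left(\frac{2007}{14}\right)^{2} = \frac{4028049}{196}$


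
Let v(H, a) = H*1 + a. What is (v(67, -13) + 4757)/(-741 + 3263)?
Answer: 4811/2522 ≈ 1.9076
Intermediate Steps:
v(H, a) = H + a
(v(67, -13) + 4757)/(-741 + 3263) = ((67 - 13) + 4757)/(-741 + 3263) = (54 + 4757)/2522 = 4811*(1/2522) = 4811/2522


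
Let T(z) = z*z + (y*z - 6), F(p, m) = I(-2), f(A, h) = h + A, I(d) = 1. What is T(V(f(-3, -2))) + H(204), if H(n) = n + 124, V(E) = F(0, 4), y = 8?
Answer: 331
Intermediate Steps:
f(A, h) = A + h
F(p, m) = 1
V(E) = 1
H(n) = 124 + n
T(z) = -6 + z² + 8*z (T(z) = z*z + (8*z - 6) = z² + (-6 + 8*z) = -6 + z² + 8*z)
T(V(f(-3, -2))) + H(204) = (-6 + 1² + 8*1) + (124 + 204) = (-6 + 1 + 8) + 328 = 3 + 328 = 331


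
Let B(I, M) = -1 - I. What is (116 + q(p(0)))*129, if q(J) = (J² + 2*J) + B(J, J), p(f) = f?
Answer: 14835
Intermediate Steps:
q(J) = -1 + J + J² (q(J) = (J² + 2*J) + (-1 - J) = -1 + J + J²)
(116 + q(p(0)))*129 = (116 + (-1 + 0 + 0²))*129 = (116 + (-1 + 0 + 0))*129 = (116 - 1)*129 = 115*129 = 14835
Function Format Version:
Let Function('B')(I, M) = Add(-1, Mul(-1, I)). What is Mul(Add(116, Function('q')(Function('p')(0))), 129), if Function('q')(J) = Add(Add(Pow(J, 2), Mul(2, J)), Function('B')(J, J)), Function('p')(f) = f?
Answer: 14835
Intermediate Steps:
Function('q')(J) = Add(-1, J, Pow(J, 2)) (Function('q')(J) = Add(Add(Pow(J, 2), Mul(2, J)), Add(-1, Mul(-1, J))) = Add(-1, J, Pow(J, 2)))
Mul(Add(116, Function('q')(Function('p')(0))), 129) = Mul(Add(116, Add(-1, 0, Pow(0, 2))), 129) = Mul(Add(116, Add(-1, 0, 0)), 129) = Mul(Add(116, -1), 129) = Mul(115, 129) = 14835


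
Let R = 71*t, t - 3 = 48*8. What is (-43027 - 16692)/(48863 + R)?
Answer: -5429/6940 ≈ -0.78228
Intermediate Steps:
t = 387 (t = 3 + 48*8 = 3 + 384 = 387)
R = 27477 (R = 71*387 = 27477)
(-43027 - 16692)/(48863 + R) = (-43027 - 16692)/(48863 + 27477) = -59719/76340 = -59719*1/76340 = -5429/6940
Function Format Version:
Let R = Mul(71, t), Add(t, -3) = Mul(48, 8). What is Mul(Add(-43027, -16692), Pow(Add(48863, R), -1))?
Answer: Rational(-5429, 6940) ≈ -0.78228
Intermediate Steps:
t = 387 (t = Add(3, Mul(48, 8)) = Add(3, 384) = 387)
R = 27477 (R = Mul(71, 387) = 27477)
Mul(Add(-43027, -16692), Pow(Add(48863, R), -1)) = Mul(Add(-43027, -16692), Pow(Add(48863, 27477), -1)) = Mul(-59719, Pow(76340, -1)) = Mul(-59719, Rational(1, 76340)) = Rational(-5429, 6940)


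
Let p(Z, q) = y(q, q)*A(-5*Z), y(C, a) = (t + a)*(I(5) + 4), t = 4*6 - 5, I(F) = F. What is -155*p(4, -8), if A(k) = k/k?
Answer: -15345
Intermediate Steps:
t = 19 (t = 24 - 5 = 19)
A(k) = 1
y(C, a) = 171 + 9*a (y(C, a) = (19 + a)*(5 + 4) = (19 + a)*9 = 171 + 9*a)
p(Z, q) = 171 + 9*q (p(Z, q) = (171 + 9*q)*1 = 171 + 9*q)
-155*p(4, -8) = -155*(171 + 9*(-8)) = -155*(171 - 72) = -155*99 = -15345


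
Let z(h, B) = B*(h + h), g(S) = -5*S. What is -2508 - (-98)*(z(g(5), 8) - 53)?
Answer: -46902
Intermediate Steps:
z(h, B) = 2*B*h (z(h, B) = B*(2*h) = 2*B*h)
-2508 - (-98)*(z(g(5), 8) - 53) = -2508 - (-98)*(2*8*(-5*5) - 53) = -2508 - (-98)*(2*8*(-25) - 53) = -2508 - (-98)*(-400 - 53) = -2508 - (-98)*(-453) = -2508 - 1*44394 = -2508 - 44394 = -46902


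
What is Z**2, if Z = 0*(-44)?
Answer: 0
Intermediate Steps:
Z = 0
Z**2 = 0**2 = 0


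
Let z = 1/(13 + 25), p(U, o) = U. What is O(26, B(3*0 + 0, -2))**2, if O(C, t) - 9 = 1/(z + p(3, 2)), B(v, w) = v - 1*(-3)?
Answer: 1151329/13225 ≈ 87.057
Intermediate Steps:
B(v, w) = 3 + v (B(v, w) = v + 3 = 3 + v)
z = 1/38 ≈ 0.026316
O(C, t) = 1073/115 (O(C, t) = 9 + 1/(1/38 + 3) = 9 + 1/(115/38) = 9 + 38/115 = 1073/115)
O(26, B(3*0 + 0, -2))**2 = (1073/115)**2 = 1151329/13225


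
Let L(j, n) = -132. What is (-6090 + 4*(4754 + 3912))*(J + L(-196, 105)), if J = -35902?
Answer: -1029635516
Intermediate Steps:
(-6090 + 4*(4754 + 3912))*(J + L(-196, 105)) = (-6090 + 4*(4754 + 3912))*(-35902 - 132) = (-6090 + 4*8666)*(-36034) = (-6090 + 34664)*(-36034) = 28574*(-36034) = -1029635516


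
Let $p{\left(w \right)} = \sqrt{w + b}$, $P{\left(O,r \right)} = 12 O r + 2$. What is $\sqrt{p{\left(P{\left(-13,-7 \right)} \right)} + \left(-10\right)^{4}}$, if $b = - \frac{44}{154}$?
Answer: $\frac{\sqrt{490000 + 14 \sqrt{13398}}}{7} \approx 100.17$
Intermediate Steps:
$P{\left(O,r \right)} = 2 + 12 O r$ ($P{\left(O,r \right)} = 12 O r + 2 = 2 + 12 O r$)
$b = - \frac{2}{7}$ ($b = \left(-44\right) \frac{1}{154} = - \frac{2}{7} \approx -0.28571$)
$p{\left(w \right)} = \sqrt{- \frac{2}{7} + w}$ ($p{\left(w \right)} = \sqrt{w - \frac{2}{7}} = \sqrt{- \frac{2}{7} + w}$)
$\sqrt{p{\left(P{\left(-13,-7 \right)} \right)} + \left(-10\right)^{4}} = \sqrt{\frac{\sqrt{-14 + 49 \left(2 + 12 \left(-13\right) \left(-7\right)\right)}}{7} + \left(-10\right)^{4}} = \sqrt{\frac{\sqrt{-14 + 49 \left(2 + 1092\right)}}{7} + 10000} = \sqrt{\frac{\sqrt{-14 + 49 \cdot 1094}}{7} + 10000} = \sqrt{\frac{\sqrt{-14 + 53606}}{7} + 10000} = \sqrt{\frac{\sqrt{53592}}{7} + 10000} = \sqrt{\frac{2 \sqrt{13398}}{7} + 10000} = \sqrt{10000 + \frac{2 \sqrt{13398}}{7}}$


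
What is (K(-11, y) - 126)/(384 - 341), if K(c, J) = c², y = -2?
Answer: -5/43 ≈ -0.11628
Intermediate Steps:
(K(-11, y) - 126)/(384 - 341) = ((-11)² - 126)/(384 - 341) = (121 - 126)/43 = -5*1/43 = -5/43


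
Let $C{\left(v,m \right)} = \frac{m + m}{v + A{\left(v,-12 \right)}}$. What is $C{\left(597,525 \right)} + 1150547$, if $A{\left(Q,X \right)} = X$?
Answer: $\frac{44871403}{39} \approx 1.1505 \cdot 10^{6}$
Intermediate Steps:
$C{\left(v,m \right)} = \frac{2 m}{-12 + v}$ ($C{\left(v,m \right)} = \frac{m + m}{v - 12} = \frac{2 m}{-12 + v}$)
$C{\left(597,525 \right)} + 1150547 = 2 \cdot 525 \frac{1}{-12 + 597} + 1150547 = 2 \cdot 525 \cdot \frac{1}{585} + 1150547 = \frac{70}{39} + 1150547 = \frac{44871403}{39}$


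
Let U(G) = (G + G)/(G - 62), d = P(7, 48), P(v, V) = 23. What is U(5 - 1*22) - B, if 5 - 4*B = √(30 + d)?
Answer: -259/316 + √53/4 ≈ 1.0004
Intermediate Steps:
d = 23
B = 5/4 - √53/4 (B = 5/4 - √(30 + 23)/4 = 5/4 - √53/4 ≈ -0.57003)
U(G) = 2*G/(-62 + G) (U(G) = (2*G)/(-62 + G) = 2*G/(-62 + G))
U(5 - 1*22) - B = 2*(5 - 1*22)/(-62 + (5 - 1*22)) - (5/4 - √53/4) = 2*(5 - 22)/(-62 + (5 - 22)) + (-5/4 + √53/4) = 2*(-17)/(-62 - 17) + (-5/4 + √53/4) = 2*(-17)/(-79) + (-5/4 + √53/4) = 2*(-17)*(-1/79) + (-5/4 + √53/4) = 34/79 + (-5/4 + √53/4) = -259/316 + √53/4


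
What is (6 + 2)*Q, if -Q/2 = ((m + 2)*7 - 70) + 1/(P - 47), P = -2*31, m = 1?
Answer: 85472/109 ≈ 784.15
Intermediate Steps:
P = -62
Q = 10684/109 (Q = -2*(((1 + 2)*7 - 70) + 1/(-62 - 47)) = -2*((3*7 - 70) + 1/(-109)) = -2*((21 - 70) - 1/109) = -2*(-49 - 1/109) = -2*(-5342/109) = 10684/109 ≈ 98.018)
(6 + 2)*Q = (6 + 2)*(10684/109) = 8*(10684/109) = 85472/109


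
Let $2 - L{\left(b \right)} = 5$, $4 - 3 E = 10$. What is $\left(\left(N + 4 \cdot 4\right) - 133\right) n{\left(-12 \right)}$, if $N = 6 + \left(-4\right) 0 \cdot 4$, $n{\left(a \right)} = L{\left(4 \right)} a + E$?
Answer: $-3774$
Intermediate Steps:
$E = -2$ ($E = \frac{4}{3} - \frac{10}{3} = -2$)
$L{\left(b \right)} = -3$ ($L{\left(b \right)} = 2 - 5 = -3$)
$n{\left(a \right)} = -2 - 3 a$ ($n{\left(a \right)} = - 3 a - 2 = -2 - 3 a$)
$N = 6$ ($N = 6 + 0 \cdot 4 = 6 + 0 = 6$)
$\left(\left(N + 4 \cdot 4\right) - 133\right) n{\left(-12 \right)} = \left(\left(6 + 4 \cdot 4\right) - 133\right) \left(-2 - -36\right) = \left(\left(6 + 16\right) - 133\right) \left(-2 + 36\right) = \left(22 - 133\right) 34 = \left(-111\right) 34 = -3774$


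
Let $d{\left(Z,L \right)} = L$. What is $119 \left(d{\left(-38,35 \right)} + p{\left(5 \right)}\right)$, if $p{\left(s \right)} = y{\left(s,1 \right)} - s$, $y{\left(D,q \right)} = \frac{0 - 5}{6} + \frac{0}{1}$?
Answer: $\frac{20825}{6} \approx 3470.8$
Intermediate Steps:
$y{\left(D,q \right)} = - \frac{5}{6}$ ($y{\left(D,q \right)} = \left(0 - 5\right) \frac{1}{6} + 0 \cdot 1 = \left(-5\right) \frac{1}{6} + 0 = - \frac{5}{6} + 0 = - \frac{5}{6}$)
$p{\left(s \right)} = - \frac{5}{6} - s$
$119 \left(d{\left(-38,35 \right)} + p{\left(5 \right)}\right) = 119 \left(35 - \frac{35}{6}\right) = 119 \cdot \frac{175}{6} = \frac{20825}{6}$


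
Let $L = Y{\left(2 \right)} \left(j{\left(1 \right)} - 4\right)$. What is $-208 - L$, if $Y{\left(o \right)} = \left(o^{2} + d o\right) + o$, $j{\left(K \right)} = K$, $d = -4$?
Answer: $-214$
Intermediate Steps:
$Y{\left(o \right)} = o^{2} - 3 o$ ($Y{\left(o \right)} = \left(o^{2} - 4 o\right) + o = o^{2} - 3 o$)
$L = 6$ ($L = 2 \left(-3 + 2\right) \left(1 - 4\right) = 2 \left(-1\right) \left(-3\right) = \left(-2\right) \left(-3\right) = 6$)
$-208 - L = -208 - 6 = -214$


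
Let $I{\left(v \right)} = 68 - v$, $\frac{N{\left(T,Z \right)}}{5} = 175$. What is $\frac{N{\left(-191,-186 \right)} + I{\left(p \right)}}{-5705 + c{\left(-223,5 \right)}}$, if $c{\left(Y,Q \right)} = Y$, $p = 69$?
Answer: $- \frac{23}{156} \approx -0.14744$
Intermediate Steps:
$N{\left(T,Z \right)} = 875$ ($N{\left(T,Z \right)} = 5 \cdot 175 = 875$)
$\frac{N{\left(-191,-186 \right)} + I{\left(p \right)}}{-5705 + c{\left(-223,5 \right)}} = \frac{875 + \left(68 - 69\right)}{-5705 - 223} = \frac{875 + \left(68 - 69\right)}{-5928} = \left(875 - 1\right) \left(- \frac{1}{5928}\right) = 874 \left(- \frac{1}{5928}\right) = - \frac{23}{156}$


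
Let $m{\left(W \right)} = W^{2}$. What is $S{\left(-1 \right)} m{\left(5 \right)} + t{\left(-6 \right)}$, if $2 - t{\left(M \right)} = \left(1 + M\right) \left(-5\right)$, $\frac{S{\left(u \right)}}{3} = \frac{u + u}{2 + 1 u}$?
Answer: $-173$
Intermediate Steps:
$S{\left(u \right)} = \frac{6 u}{2 + u}$ ($S{\left(u \right)} = 3 \frac{u + u}{2 + 1 u} = 3 \frac{2 u}{2 + u} = \frac{6 u}{2 + u}$)
$t{\left(M \right)} = 7 + 5 M$ ($t{\left(M \right)} = 2 - \left(1 + M\right) \left(-5\right) = 2 - \left(-5 - 5 M\right) = 2 + \left(5 + 5 M\right) = 7 + 5 M$)
$S{\left(-1 \right)} m{\left(5 \right)} + t{\left(-6 \right)} = 6 \left(-1\right) \frac{1}{2 - 1} \cdot 5^{2} + \left(7 + 5 \left(-6\right)\right) = 6 \left(-1\right) 1^{-1} \cdot 25 + \left(7 - 30\right) = 6 \left(-1\right) 1 \cdot 25 - 23 = \left(-6\right) 25 - 23 = -150 - 23 = -173$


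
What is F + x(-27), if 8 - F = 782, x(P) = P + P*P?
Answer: -72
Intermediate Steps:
x(P) = P + P²
F = -774 (F = 8 - 1*782 = 8 - 782 = -774)
F + x(-27) = -774 - 27*(1 - 27) = -774 - 27*(-26) = -774 + 702 = -72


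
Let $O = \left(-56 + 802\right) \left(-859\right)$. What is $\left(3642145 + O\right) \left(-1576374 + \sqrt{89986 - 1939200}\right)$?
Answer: $-4731220153794 + 3001331 i \sqrt{1849214} \approx -4.7312 \cdot 10^{12} + 4.0814 \cdot 10^{9} i$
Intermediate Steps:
$O = -640814$ ($O = 746 \left(-859\right) = -640814$)
$\left(3642145 + O\right) \left(-1576374 + \sqrt{89986 - 1939200}\right) = \left(3642145 - 640814\right) \left(-1576374 + \sqrt{89986 - 1939200}\right) = 3001331 \left(-1576374 + \sqrt{-1849214}\right) = 3001331 \left(-1576374 + i \sqrt{1849214}\right) = -4731220153794 + 3001331 i \sqrt{1849214}$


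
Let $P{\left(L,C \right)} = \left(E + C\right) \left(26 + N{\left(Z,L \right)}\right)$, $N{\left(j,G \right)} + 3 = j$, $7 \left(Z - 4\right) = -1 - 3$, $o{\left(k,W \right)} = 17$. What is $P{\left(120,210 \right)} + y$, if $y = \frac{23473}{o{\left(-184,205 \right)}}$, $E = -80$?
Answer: $\frac{573161}{119} \approx 4816.5$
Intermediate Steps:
$y = \frac{23473}{17} \approx 1380.8$
$Z = \frac{24}{7}$ ($Z = 4 + \frac{-1 - 3}{7} = 4 + \frac{1}{7} \left(-4\right) = 4 - \frac{4}{7} = \frac{24}{7} \approx 3.4286$)
$N{\left(j,G \right)} = -3 + j$
$P{\left(L,C \right)} = - \frac{14800}{7} + \frac{185 C}{7}$ ($P{\left(L,C \right)} = \left(-80 + C\right) \left(26 + \left(-3 + \frac{24}{7}\right)\right) = \left(-80 + C\right) \left(26 + \frac{3}{7}\right) = \left(-80 + C\right) \frac{185}{7} = - \frac{14800}{7} + \frac{185 C}{7}$)
$P{\left(120,210 \right)} + y = \left(- \frac{14800}{7} + \frac{185}{7} \cdot 210\right) + \frac{23473}{17} = \left(- \frac{14800}{7} + 5550\right) + \frac{23473}{17} = \frac{24050}{7} + \frac{23473}{17} = \frac{573161}{119}$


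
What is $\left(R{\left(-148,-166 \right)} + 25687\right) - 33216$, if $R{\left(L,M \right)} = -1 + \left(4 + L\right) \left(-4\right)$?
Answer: $-6954$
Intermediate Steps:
$R{\left(L,M \right)} = -17 - 4 L$ ($R{\left(L,M \right)} = -1 - \left(16 + 4 L\right) = -17 - 4 L$)
$\left(R{\left(-148,-166 \right)} + 25687\right) - 33216 = \left(\left(-17 - -592\right) + 25687\right) - 33216 = \left(\left(-17 + 592\right) + 25687\right) - 33216 = \left(575 + 25687\right) - 33216 = 26262 - 33216 = -6954$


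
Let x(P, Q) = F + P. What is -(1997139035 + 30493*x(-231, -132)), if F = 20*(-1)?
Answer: -1989485292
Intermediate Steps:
F = -20
x(P, Q) = -20 + P
-(1997139035 + 30493*x(-231, -132)) = -30493/(1/((-20 - 231) + 65495)) = -30493/(1/(-251 + 65495)) = -30493/(1/65244) = -30493/1/65244 = -30493*65244 = -1989485292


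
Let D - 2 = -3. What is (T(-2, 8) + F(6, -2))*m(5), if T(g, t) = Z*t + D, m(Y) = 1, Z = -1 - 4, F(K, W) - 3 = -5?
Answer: -43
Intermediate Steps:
F(K, W) = -2 (F(K, W) = 3 - 5 = -2)
Z = -5
D = -1 (D = 2 - 3 = -1)
T(g, t) = -1 - 5*t (T(g, t) = -5*t - 1 = -1 - 5*t)
(T(-2, 8) + F(6, -2))*m(5) = ((-1 - 5*8) - 2)*1 = ((-1 - 40) - 2)*1 = (-41 - 2)*1 = -43*1 = -43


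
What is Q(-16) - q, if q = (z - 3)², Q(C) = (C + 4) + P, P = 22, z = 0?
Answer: 1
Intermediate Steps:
Q(C) = 26 + C (Q(C) = (C + 4) + 22 = (4 + C) + 22 = 26 + C)
q = 9 (q = (0 - 3)² = (-3)² = 9)
Q(-16) - q = (26 - 16) - 1*9 = 10 - 9 = 1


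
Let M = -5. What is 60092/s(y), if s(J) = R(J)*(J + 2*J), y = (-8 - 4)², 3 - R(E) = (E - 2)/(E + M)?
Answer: 2088197/29700 ≈ 70.310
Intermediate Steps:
R(E) = 3 - (-2 + E)/(-5 + E) (R(E) = 3 - (E - 2)/(E - 5) = 3 - (-2 + E)/(-5 + E))
y = 144 (y = (-12)² = 144)
s(J) = 3*J*(-13 + 2*J)/(-5 + J) (s(J) = ((-13 + 2*J)/(-5 + J))*(J + 2*J) = ((-13 + 2*J)/(-5 + J))*(3*J) = 3*J*(-13 + 2*J)/(-5 + J))
60092/s(y) = 60092/((3*144*(-13 + 2*144)/(-5 + 144))) = 60092/((3*144*(-13 + 288)/139)) = 60092/((3*144*(1/139)*275)) = 60092/(118800/139) = 60092*(139/118800) = 2088197/29700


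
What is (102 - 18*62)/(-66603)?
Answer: 338/22201 ≈ 0.015225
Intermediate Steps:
(102 - 18*62)/(-66603) = (102 - 1116)*(-1/66603) = -1014*(-1/66603) = 338/22201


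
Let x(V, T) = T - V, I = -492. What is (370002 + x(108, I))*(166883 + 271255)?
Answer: 161849053476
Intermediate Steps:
(370002 + x(108, I))*(166883 + 271255) = (370002 + (-492 - 1*108))*(166883 + 271255) = (370002 + (-492 - 108))*438138 = (370002 - 600)*438138 = 369402*438138 = 161849053476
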